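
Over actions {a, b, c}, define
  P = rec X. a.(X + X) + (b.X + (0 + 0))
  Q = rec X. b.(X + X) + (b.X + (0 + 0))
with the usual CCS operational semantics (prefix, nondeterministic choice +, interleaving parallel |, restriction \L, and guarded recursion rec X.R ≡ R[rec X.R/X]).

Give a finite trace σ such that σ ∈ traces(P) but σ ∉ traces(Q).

LTS(P): 2 reachable states
  p0 = rec X. a.(X + X) + (b.X + (0 + 0)) | --a--▸ p1, --b--▸ p0
  p1 = (rec X. a.(X + X) + (b.X + (0 + 0))) + (rec X. a.(X + X) + (b.X + (0 + 0))) | --a--▸ p1, --b--▸ p0
LTS(Q): 2 reachable states
  q0 = rec X. b.(X + X) + (b.X + (0 + 0)) | --b--▸ q0, --b--▸ q1
  q1 = (rec X. b.(X + X) + (b.X + (0 + 0))) + (rec X. b.(X + X) + (b.X + (0 + 0))) | --b--▸ q0, --b--▸ q1
Executing a from P (initial set {p0}):
  after a @ step 1: {p1}
  ✓ P
Executing a from Q (initial set {q0}):
  after a @ step 1: no successor for Q

a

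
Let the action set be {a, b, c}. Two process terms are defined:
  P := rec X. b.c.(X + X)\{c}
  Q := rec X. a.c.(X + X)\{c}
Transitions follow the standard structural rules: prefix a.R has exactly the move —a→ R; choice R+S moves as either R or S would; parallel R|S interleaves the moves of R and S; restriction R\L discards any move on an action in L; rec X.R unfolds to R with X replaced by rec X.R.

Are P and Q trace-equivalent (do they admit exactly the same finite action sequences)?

trace-distinct — witness ⟨b⟩

Reachable graph of P (4 states):
  m0 = rec X. b.c.(X + X)\{c} ⊢ --b--▸ m1
  m1 = c.((rec X. b.c.(X + X)\{c}) + (rec X. b.c.(X + X)\{c}))\{c} ⊢ --c--▸ m2
  m2 = ((rec X. b.c.(X + X)\{c}) + (rec X. b.c.(X + X)\{c}))\{c} ⊢ --b--▸ m3
  m3 = (c.((rec X. b.c.(X + X)\{c}) + (rec X. b.c.(X + X)\{c}))\{c})\{c} ⊢ deadlocked
Reachable graph of Q (4 states):
  n0 = rec X. a.c.(X + X)\{c} ⊢ --a--▸ n1
  n1 = c.((rec X. a.c.(X + X)\{c}) + (rec X. a.c.(X + X)\{c}))\{c} ⊢ --c--▸ n2
  n2 = ((rec X. a.c.(X + X)\{c}) + (rec X. a.c.(X + X)\{c}))\{c} ⊢ --a--▸ n3
  n3 = (c.((rec X. a.c.(X + X)\{c}) + (rec X. a.c.(X + X)\{c}))\{c})\{c} ⊢ deadlocked
Executing b from P (initial set {m0}):
  [1] b ⇒ {m1}
  P completes σ.
Executing b from Q (initial set {n0}):
  [1] b ⇒ no successor for Q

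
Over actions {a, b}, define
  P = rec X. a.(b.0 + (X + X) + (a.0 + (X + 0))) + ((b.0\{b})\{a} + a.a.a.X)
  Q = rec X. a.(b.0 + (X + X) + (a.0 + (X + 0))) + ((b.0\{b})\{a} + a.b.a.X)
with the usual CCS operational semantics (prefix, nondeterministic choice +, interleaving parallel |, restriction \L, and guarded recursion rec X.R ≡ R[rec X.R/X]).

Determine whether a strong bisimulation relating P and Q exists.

LTS(P): 6 reachable states
  p0 = rec X. a.(b.0 + (X + X) + (a.0 + (X + 0))) + ((b.0\{b})\{a} + a.a.a.X) → --a--▸ p1, --a--▸ p2, --b--▸ p3
  p1 = a.a.(rec X. a.(b.0 + (X + X) + (a.0 + (X + 0))) + ((b.0\{b})\{a} + a.a.a.X)) → --a--▸ p4
  p2 = b.0 + ((rec X. a.(b.0 + (X + X) + (a.0 + (X + 0))) + ((b.0\{b})\{a} + a.a.a.X)) + (rec X. a.(b.0 + (X + X) + (a.0 + (X + 0))) + ((b.0\{b})\{a} + a.a.a.X))) + (a.0 + ((rec X. a.(b.0 + (X + X) + (a.0 + (X + 0))) + ((b.0\{b})\{a} + a.a.a.X)) + 0)) → --a--▸ p1, --a--▸ p2, --a--▸ p5, --b--▸ p3, --b--▸ p5
  p3 = 0\{b}\{a} → ∅
  p4 = a.(rec X. a.(b.0 + (X + X) + (a.0 + (X + 0))) + ((b.0\{b})\{a} + a.a.a.X)) → --a--▸ p0
  p5 = 0 → ∅
LTS(Q): 6 reachable states
  q0 = rec X. a.(b.0 + (X + X) + (a.0 + (X + 0))) + ((b.0\{b})\{a} + a.b.a.X) → --a--▸ q1, --a--▸ q2, --b--▸ q3
  q1 = b.0 + ((rec X. a.(b.0 + (X + X) + (a.0 + (X + 0))) + ((b.0\{b})\{a} + a.b.a.X)) + (rec X. a.(b.0 + (X + X) + (a.0 + (X + 0))) + ((b.0\{b})\{a} + a.b.a.X))) + (a.0 + ((rec X. a.(b.0 + (X + X) + (a.0 + (X + 0))) + ((b.0\{b})\{a} + a.b.a.X)) + 0)) → --a--▸ q1, --a--▸ q2, --a--▸ q4, --b--▸ q3, --b--▸ q4
  q2 = b.a.(rec X. a.(b.0 + (X + X) + (a.0 + (X + 0))) + ((b.0\{b})\{a} + a.b.a.X)) → --b--▸ q5
  q3 = 0\{b}\{a} → ∅
  q4 = 0 → ∅
  q5 = a.(rec X. a.(b.0 + (X + X) + (a.0 + (X + 0))) + ((b.0\{b})\{a} + a.b.a.X)) → --a--▸ q0
Partition-refinement fixed point:
  B0 = {p0}
  B1 = {p1}
  B2 = {p4}
  B3 = {p3, p5, q3, q4}
  B4 = {p2}
  B5 = {q0}
  B6 = {q1}
  B7 = {q2}
  B8 = {q5}
p0 ∈ B0, q0 ∈ B5 → different blocks

NO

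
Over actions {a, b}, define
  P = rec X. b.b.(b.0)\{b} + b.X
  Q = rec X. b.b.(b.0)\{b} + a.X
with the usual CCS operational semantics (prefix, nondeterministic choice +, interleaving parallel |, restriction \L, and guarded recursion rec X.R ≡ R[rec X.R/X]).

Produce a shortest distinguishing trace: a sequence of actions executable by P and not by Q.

P's transition system — 3 states:
  m0 = rec X. b.b.(b.0)\{b} + b.X ⊢ -b-> m0, -b-> m1
  m1 = b.(b.0)\{b} ⊢ -b-> m2
  m2 = (b.0)\{b} ⊢ ·
Q's transition system — 3 states:
  n0 = rec X. b.b.(b.0)\{b} + a.X ⊢ -a-> n0, -b-> n1
  n1 = b.(b.0)\{b} ⊢ -b-> n2
  n2 = (b.0)\{b} ⊢ ·
Trace ⟨bbb⟩ through P, begin at {m0}:
  step 1 (b): {m0, m1}
  step 2 (b): {m0, m1, m2}
  step 3 (b): {m0, m1, m2}
  — P admits the full trace.
Trace ⟨bbb⟩ through Q, begin at {n0}:
  step 1 (b): {n1}
  step 2 (b): {n2}
  step 3 (b): ∅  — Q cannot continue

bbb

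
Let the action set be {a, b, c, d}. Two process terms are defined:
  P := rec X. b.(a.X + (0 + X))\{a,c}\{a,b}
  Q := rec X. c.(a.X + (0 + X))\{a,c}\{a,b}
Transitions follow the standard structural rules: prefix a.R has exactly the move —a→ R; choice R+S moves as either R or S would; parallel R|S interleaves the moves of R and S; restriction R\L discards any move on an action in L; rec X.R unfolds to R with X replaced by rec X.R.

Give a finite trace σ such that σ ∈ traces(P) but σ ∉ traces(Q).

LTS(P): 2 reachable states
  m0 = rec X. b.(a.X + (0 + X))\{a,c}\{a,b} ⊢ --b--▸ m1
  m1 = (a.(rec X. b.(a.X + (0 + X))\{a,c}\{a,b}) + (0 + (rec X. b.(a.X + (0 + X))\{a,c}\{a,b})))\{a,c}\{a,b} ⊢ stopped
LTS(Q): 2 reachable states
  n0 = rec X. c.(a.X + (0 + X))\{a,c}\{a,b} ⊢ --c--▸ n1
  n1 = (a.(rec X. c.(a.X + (0 + X))\{a,c}\{a,b}) + (0 + (rec X. c.(a.X + (0 + X))\{a,c}\{a,b})))\{a,c}\{a,b} ⊢ stopped
Run σ = ⟨b⟩ on P: start {m0}
  step 1 (b): {m1}
  P completes σ.
Run σ = ⟨b⟩ on Q: start {n0}
  step 1 (b): ∅  — Q cannot continue

b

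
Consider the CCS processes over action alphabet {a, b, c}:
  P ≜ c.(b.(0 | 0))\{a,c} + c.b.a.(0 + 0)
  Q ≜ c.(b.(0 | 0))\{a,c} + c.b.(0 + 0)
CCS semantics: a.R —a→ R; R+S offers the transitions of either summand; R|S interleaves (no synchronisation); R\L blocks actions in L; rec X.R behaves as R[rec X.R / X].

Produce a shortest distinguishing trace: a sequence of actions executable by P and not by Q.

LTS(P): 6 reachable states
  p0 = c.(b.(0 | 0))\{a,c} + c.b.a.(0 + 0) :: ··c··> p1, ··c··> p2
  p1 = (b.(0 | 0))\{a,c} :: ··b··> p3
  p2 = b.a.(0 + 0) :: ··b··> p4
  p3 = (0 | 0)\{a,c} :: deadlocked
  p4 = a.(0 + 0) :: ··a··> p5
  p5 = 0 + 0 :: deadlocked
LTS(Q): 5 reachable states
  q0 = c.(b.(0 | 0))\{a,c} + c.b.(0 + 0) :: ··c··> q1, ··c··> q2
  q1 = (b.(0 | 0))\{a,c} :: ··b··> q3
  q2 = b.(0 + 0) :: ··b··> q4
  q3 = (0 | 0)\{a,c} :: deadlocked
  q4 = 0 + 0 :: deadlocked
Executing cba from P (initial set {p0}):
  after c @ step 1: {p1, p2}
  after b @ step 2: {p3, p4}
  after a @ step 3: {p5}
  — P admits the full trace.
Executing cba from Q (initial set {q0}):
  after c @ step 1: {q1, q2}
  after b @ step 2: {q3, q4}
  after a @ step 3: ∅ (Q stuck)

cba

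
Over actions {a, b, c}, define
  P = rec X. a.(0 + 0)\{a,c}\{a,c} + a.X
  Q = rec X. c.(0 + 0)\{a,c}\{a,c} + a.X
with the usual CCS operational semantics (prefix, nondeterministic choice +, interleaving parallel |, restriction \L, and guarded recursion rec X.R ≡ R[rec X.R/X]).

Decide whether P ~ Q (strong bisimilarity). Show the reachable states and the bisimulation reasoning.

LTS(P): 2 reachable states
  u0 = rec X. a.(0 + 0)\{a,c}\{a,c} + a.X | =a=> u0, =a=> u1
  u1 = (0 + 0)\{a,c}\{a,c} | (no moves)
LTS(Q): 2 reachable states
  v0 = rec X. c.(0 + 0)\{a,c}\{a,c} + a.X | =a=> v0, =c=> v1
  v1 = (0 + 0)\{a,c}\{a,c} | (no moves)
Partition-refinement fixed point:
  B0 = {u0}
  B1 = {u1, v1}
  B2 = {v0}
u0 ∈ B0, v0 ∈ B2 → different blocks

P ≁ Q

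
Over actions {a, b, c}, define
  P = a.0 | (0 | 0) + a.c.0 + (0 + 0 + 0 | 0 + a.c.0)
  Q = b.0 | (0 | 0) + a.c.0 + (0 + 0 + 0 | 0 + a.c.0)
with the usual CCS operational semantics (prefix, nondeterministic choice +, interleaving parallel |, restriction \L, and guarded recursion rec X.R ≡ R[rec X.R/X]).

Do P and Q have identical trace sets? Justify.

NO — witness ⟨b⟩

LTS(P): 4 reachable states
  p0 = a.0 | (0 | 0) + a.c.0 + (0 + 0 + 0 | 0 + a.c.0) has moves —a→ p1, —a→ p2
  p1 = 0 | (0 | 0) has moves deadlocked
  p2 = c.0 has moves —c→ p3
  p3 = 0 has moves deadlocked
LTS(Q): 4 reachable states
  q0 = b.0 | (0 | 0) + a.c.0 + (0 + 0 + 0 | 0 + a.c.0) has moves —a→ q1, —b→ q2
  q1 = c.0 has moves —c→ q3
  q2 = 0 | (0 | 0) has moves deadlocked
  q3 = 0 has moves deadlocked
Executing b from Q (initial set {q0}):
  [1] b ⇒ {q2}
  Q completes σ.
Executing b from P (initial set {p0}):
  [1] b ⇒ no successor for P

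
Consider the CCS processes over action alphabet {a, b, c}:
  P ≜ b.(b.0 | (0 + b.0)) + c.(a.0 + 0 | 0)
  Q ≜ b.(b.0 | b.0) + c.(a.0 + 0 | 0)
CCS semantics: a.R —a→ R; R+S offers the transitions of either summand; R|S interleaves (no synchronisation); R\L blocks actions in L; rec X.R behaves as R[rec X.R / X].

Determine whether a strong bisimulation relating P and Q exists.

bisimilar

Reachable graph of P (7 states):
  m0 = b.(b.0 | (0 + b.0)) + c.(a.0 + 0 | 0) ⊢ --b--▸ m1, --c--▸ m2
  m1 = b.0 | (0 + b.0) ⊢ --b--▸ m3, --b--▸ m4
  m2 = a.0 + 0 | 0 ⊢ --a--▸ m5
  m3 = 0 | (0 + b.0) ⊢ --b--▸ m6
  m4 = b.0 | 0 ⊢ --b--▸ m6
  m5 = 0 ⊢ ∅
  m6 = 0 | 0 ⊢ ∅
Reachable graph of Q (7 states):
  n0 = b.(b.0 | b.0) + c.(a.0 + 0 | 0) ⊢ --b--▸ n1, --c--▸ n2
  n1 = b.0 | b.0 ⊢ --b--▸ n3, --b--▸ n4
  n2 = a.0 + 0 | 0 ⊢ --a--▸ n5
  n3 = 0 | b.0 ⊢ --b--▸ n6
  n4 = b.0 | 0 ⊢ --b--▸ n6
  n5 = 0 ⊢ ∅
  n6 = 0 | 0 ⊢ ∅
Coarsest stable partition (strong bisimilarity classes):
  B0 = {m0, n0}
  B1 = {m1, n1}
  B2 = {m3, m4, n3, n4}
  B3 = {m5, m6, n5, n6}
  B4 = {m2, n2}
m0 ∈ B0, n0 ∈ B0 → same block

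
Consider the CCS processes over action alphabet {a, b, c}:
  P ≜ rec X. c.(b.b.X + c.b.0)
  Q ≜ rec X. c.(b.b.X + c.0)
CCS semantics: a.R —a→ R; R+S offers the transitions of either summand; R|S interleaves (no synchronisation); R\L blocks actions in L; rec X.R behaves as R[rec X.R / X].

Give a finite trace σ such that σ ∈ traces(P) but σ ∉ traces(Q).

ccb

Reachable graph of P (5 states):
  s0 = rec X. c.(b.b.X + c.b.0) | —c→ s1
  s1 = b.b.(rec X. c.(b.b.X + c.b.0)) + c.b.0 | —b→ s2, —c→ s3
  s2 = b.(rec X. c.(b.b.X + c.b.0)) | —b→ s0
  s3 = b.0 | —b→ s4
  s4 = 0 | stopped
Reachable graph of Q (4 states):
  t0 = rec X. c.(b.b.X + c.0) | —c→ t1
  t1 = b.b.(rec X. c.(b.b.X + c.0)) + c.0 | —b→ t2, —c→ t3
  t2 = b.(rec X. c.(b.b.X + c.0)) | —b→ t0
  t3 = 0 | stopped
Executing ccb from P (initial set {s0}):
  after c @ step 1: {s1}
  after c @ step 2: {s3}
  after b @ step 3: {s4}
  — P admits the full trace.
Executing ccb from Q (initial set {t0}):
  after c @ step 1: {t1}
  after c @ step 2: {t3}
  after b @ step 3: ∅  — Q cannot continue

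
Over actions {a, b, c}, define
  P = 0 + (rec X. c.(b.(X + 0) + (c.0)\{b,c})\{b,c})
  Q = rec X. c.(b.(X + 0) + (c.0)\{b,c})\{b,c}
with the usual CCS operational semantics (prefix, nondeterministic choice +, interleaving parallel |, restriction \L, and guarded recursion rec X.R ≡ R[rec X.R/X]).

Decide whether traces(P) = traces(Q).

LTS(P): 2 reachable states
  p0 = 0 + (rec X. c.(b.(X + 0) + (c.0)\{b,c})\{b,c}) :: ··c··> p1
  p1 = (b.((rec X. c.(b.(X + 0) + (c.0)\{b,c})\{b,c}) + 0) + (c.0)\{b,c})\{b,c} :: deadlocked
LTS(Q): 2 reachable states
  q0 = rec X. c.(b.(X + 0) + (c.0)\{b,c})\{b,c} :: ··c··> q1
  q1 = (b.((rec X. c.(b.(X + 0) + (c.0)\{b,c})\{b,c}) + 0) + (c.0)\{b,c})\{b,c} :: deadlocked
Partition-refinement fixed point:
  B0 = {p0, q0}
  B1 = {p1, q1}
p0 ∈ B0, q0 ∈ B0 → same block
Bisimilar ⇒ trace-equivalent.

traces(P) = traces(Q)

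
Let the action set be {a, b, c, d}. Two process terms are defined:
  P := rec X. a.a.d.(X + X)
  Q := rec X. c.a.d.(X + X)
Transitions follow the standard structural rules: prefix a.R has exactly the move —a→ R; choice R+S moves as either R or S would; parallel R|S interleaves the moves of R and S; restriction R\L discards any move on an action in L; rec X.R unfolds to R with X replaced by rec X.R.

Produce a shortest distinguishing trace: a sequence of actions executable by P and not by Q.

a

Reachable graph of P (4 states):
  u0 = rec X. a.a.d.(X + X) → ··a··> u1
  u1 = a.d.((rec X. a.a.d.(X + X)) + (rec X. a.a.d.(X + X))) → ··a··> u2
  u2 = d.((rec X. a.a.d.(X + X)) + (rec X. a.a.d.(X + X))) → ··d··> u3
  u3 = (rec X. a.a.d.(X + X)) + (rec X. a.a.d.(X + X)) → ··a··> u1
Reachable graph of Q (4 states):
  v0 = rec X. c.a.d.(X + X) → ··c··> v1
  v1 = a.d.((rec X. c.a.d.(X + X)) + (rec X. c.a.d.(X + X))) → ··a··> v2
  v2 = d.((rec X. c.a.d.(X + X)) + (rec X. c.a.d.(X + X))) → ··d··> v3
  v3 = (rec X. c.a.d.(X + X)) + (rec X. c.a.d.(X + X)) → ··c··> v1
Executing a from P (initial set {u0}):
  [1] a ⇒ {u1}
  P completes σ.
Executing a from Q (initial set {v0}):
  [1] a ⇒ ∅ (Q stuck)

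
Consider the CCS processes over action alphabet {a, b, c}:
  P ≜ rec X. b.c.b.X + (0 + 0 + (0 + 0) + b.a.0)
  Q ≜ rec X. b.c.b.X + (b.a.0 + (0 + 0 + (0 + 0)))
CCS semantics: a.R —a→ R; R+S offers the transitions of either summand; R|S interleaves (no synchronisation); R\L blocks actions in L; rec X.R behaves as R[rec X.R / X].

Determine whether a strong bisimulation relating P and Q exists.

Reachable graph of P (5 states):
  s0 = rec X. b.c.b.X + (0 + 0 + (0 + 0) + b.a.0) → -b-> s1, -b-> s2
  s1 = a.0 → -a-> s3
  s2 = c.b.(rec X. b.c.b.X + (0 + 0 + (0 + 0) + b.a.0)) → -c-> s4
  s3 = 0 → deadlocked
  s4 = b.(rec X. b.c.b.X + (0 + 0 + (0 + 0) + b.a.0)) → -b-> s0
Reachable graph of Q (5 states):
  t0 = rec X. b.c.b.X + (b.a.0 + (0 + 0 + (0 + 0))) → -b-> t1, -b-> t2
  t1 = a.0 → -a-> t3
  t2 = c.b.(rec X. b.c.b.X + (b.a.0 + (0 + 0 + (0 + 0)))) → -c-> t4
  t3 = 0 → deadlocked
  t4 = b.(rec X. b.c.b.X + (b.a.0 + (0 + 0 + (0 + 0)))) → -b-> t0
Coarsest stable partition (strong bisimilarity classes):
  B0 = {s0, t0}
  B1 = {s1, t1}
  B2 = {s3, t3}
  B3 = {s2, t2}
  B4 = {s4, t4}
s0 ∈ B0, t0 ∈ B0 → same block

bisimilar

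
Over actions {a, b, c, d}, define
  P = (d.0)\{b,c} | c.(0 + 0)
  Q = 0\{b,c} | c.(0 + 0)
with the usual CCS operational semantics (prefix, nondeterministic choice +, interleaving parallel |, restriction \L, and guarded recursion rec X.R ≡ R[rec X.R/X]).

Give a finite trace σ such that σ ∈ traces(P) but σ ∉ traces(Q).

LTS(P): 4 reachable states
  m0 = (d.0)\{b,c} | c.(0 + 0) → =c=> m1, =d=> m2
  m1 = (d.0)\{b,c} | (0 + 0) → =d=> m3
  m2 = 0\{b,c} | c.(0 + 0) → =c=> m3
  m3 = 0\{b,c} | (0 + 0) → ·
LTS(Q): 2 reachable states
  n0 = 0\{b,c} | c.(0 + 0) → =c=> n1
  n1 = 0\{b,c} | (0 + 0) → ·
Executing d from P (initial set {m0}):
  step 1 (d): {m2}
  — P admits the full trace.
Executing d from Q (initial set {n0}):
  step 1 (d): ∅ (Q stuck)

d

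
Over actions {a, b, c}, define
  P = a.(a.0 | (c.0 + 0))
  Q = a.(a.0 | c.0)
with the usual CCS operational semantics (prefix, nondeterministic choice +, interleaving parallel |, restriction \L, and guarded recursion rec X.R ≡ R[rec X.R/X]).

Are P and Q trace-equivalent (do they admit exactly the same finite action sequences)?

Reachable graph of P (5 states):
  s0 = a.(a.0 | (c.0 + 0)) → =a=> s1
  s1 = a.0 | (c.0 + 0) → =a=> s2, =c=> s3
  s2 = 0 | (c.0 + 0) → =c=> s4
  s3 = a.0 | 0 → =a=> s4
  s4 = 0 | 0 → ∅
Reachable graph of Q (5 states):
  t0 = a.(a.0 | c.0) → =a=> t1
  t1 = a.0 | c.0 → =a=> t2, =c=> t3
  t2 = 0 | c.0 → =c=> t4
  t3 = a.0 | 0 → =a=> t4
  t4 = 0 | 0 → ∅
Coarsest stable partition (strong bisimilarity classes):
  B0 = {s0, t0}
  B1 = {s1, t1}
  B2 = {s3, t3}
  B3 = {s4, t4}
  B4 = {s2, t2}
s0 ∈ B0, t0 ∈ B0 → same block
Bisimilar ⇒ trace-equivalent.

trace-equivalent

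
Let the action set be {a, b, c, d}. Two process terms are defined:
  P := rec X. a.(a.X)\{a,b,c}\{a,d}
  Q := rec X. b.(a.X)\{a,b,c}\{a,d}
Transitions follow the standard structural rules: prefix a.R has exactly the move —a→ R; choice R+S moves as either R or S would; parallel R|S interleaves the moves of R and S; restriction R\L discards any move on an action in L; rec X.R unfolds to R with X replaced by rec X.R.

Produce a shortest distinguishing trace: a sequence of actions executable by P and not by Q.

a

LTS(P): 2 reachable states
  u0 = rec X. a.(a.X)\{a,b,c}\{a,d} has moves —a→ u1
  u1 = (a.(rec X. a.(a.X)\{a,b,c}\{a,d}))\{a,b,c}\{a,d} has moves deadlocked
LTS(Q): 2 reachable states
  v0 = rec X. b.(a.X)\{a,b,c}\{a,d} has moves —b→ v1
  v1 = (a.(rec X. b.(a.X)\{a,b,c}\{a,d}))\{a,b,c}\{a,d} has moves deadlocked
Executing a from P (initial set {u0}):
  after a @ step 1: {u1}
  ✓ P
Executing a from Q (initial set {v0}):
  after a @ step 1: no successor for Q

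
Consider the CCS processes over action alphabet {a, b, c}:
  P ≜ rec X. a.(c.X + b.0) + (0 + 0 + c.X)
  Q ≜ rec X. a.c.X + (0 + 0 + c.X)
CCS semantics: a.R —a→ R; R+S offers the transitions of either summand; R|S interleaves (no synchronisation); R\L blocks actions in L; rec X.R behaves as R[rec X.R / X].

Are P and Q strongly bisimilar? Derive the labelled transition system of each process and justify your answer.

P's transition system — 3 states:
  p0 = rec X. a.(c.X + b.0) + (0 + 0 + c.X) :: =a=> p1, =c=> p0
  p1 = c.(rec X. a.(c.X + b.0) + (0 + 0 + c.X)) + b.0 :: =b=> p2, =c=> p0
  p2 = 0 :: (no moves)
Q's transition system — 2 states:
  q0 = rec X. a.c.X + (0 + 0 + c.X) :: =a=> q1, =c=> q0
  q1 = c.(rec X. a.c.X + (0 + 0 + c.X)) :: =c=> q0
Partition-refinement fixed point:
  B0 = {p0}
  B1 = {p1}
  B2 = {p2}
  B3 = {q0}
  B4 = {q1}
p0 ∈ B0, q0 ∈ B3 → different blocks

not bisimilar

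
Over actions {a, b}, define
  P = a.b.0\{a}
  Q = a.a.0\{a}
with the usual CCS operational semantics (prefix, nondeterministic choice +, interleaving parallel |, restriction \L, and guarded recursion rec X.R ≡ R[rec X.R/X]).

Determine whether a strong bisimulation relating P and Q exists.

P ≁ Q

LTS(P): 3 reachable states
  s0 = a.b.0\{a} → ··a··> s1
  s1 = b.0\{a} → ··b··> s2
  s2 = 0\{a} → (no moves)
LTS(Q): 3 reachable states
  t0 = a.a.0\{a} → ··a··> t1
  t1 = a.0\{a} → ··a··> t2
  t2 = 0\{a} → (no moves)
Partition-refinement fixed point:
  B0 = {s0}
  B1 = {s1}
  B2 = {s2, t2}
  B3 = {t0}
  B4 = {t1}
s0 ∈ B0, t0 ∈ B3 → different blocks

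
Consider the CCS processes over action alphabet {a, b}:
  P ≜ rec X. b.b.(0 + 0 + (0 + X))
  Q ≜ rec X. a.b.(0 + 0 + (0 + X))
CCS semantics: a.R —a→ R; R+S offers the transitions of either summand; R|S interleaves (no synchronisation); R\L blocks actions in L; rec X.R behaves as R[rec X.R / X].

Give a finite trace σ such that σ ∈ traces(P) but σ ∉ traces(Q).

b

P's transition system — 3 states:
  m0 = rec X. b.b.(0 + 0 + (0 + X)) has moves --b--▸ m1
  m1 = b.(0 + 0 + (0 + (rec X. b.b.(0 + 0 + (0 + X))))) has moves --b--▸ m2
  m2 = 0 + 0 + (0 + (rec X. b.b.(0 + 0 + (0 + X)))) has moves --b--▸ m1
Q's transition system — 3 states:
  n0 = rec X. a.b.(0 + 0 + (0 + X)) has moves --a--▸ n1
  n1 = b.(0 + 0 + (0 + (rec X. a.b.(0 + 0 + (0 + X))))) has moves --b--▸ n2
  n2 = 0 + 0 + (0 + (rec X. a.b.(0 + 0 + (0 + X)))) has moves --a--▸ n1
Executing b from P (initial set {m0}):
  [1] b ⇒ {m1}
  ✓ P
Executing b from Q (initial set {n0}):
  [1] b ⇒ ∅  — Q cannot continue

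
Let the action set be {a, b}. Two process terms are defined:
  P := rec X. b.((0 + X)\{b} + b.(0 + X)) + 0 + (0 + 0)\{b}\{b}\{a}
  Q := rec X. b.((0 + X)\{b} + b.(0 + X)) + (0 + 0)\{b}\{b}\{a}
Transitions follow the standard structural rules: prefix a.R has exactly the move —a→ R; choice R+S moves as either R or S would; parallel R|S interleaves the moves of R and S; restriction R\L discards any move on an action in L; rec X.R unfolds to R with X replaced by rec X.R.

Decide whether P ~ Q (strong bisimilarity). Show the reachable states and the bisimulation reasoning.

Reachable graph of P (3 states):
  s0 = rec X. b.((0 + X)\{b} + b.(0 + X)) + 0 + (0 + 0)\{b}\{b}\{a} :: ··b··> s1
  s1 = (0 + (rec X. b.((0 + X)\{b} + b.(0 + X)) + 0 + (0 + 0)\{b}\{b}\{a}))\{b} + b.(0 + (rec X. b.((0 + X)\{b} + b.(0 + X)) + 0 + (0 + 0)\{b}\{b}\{a})) :: ··b··> s2
  s2 = 0 + (rec X. b.((0 + X)\{b} + b.(0 + X)) + 0 + (0 + 0)\{b}\{b}\{a}) :: ··b··> s1
Reachable graph of Q (3 states):
  t0 = rec X. b.((0 + X)\{b} + b.(0 + X)) + (0 + 0)\{b}\{b}\{a} :: ··b··> t1
  t1 = (0 + (rec X. b.((0 + X)\{b} + b.(0 + X)) + (0 + 0)\{b}\{b}\{a}))\{b} + b.(0 + (rec X. b.((0 + X)\{b} + b.(0 + X)) + (0 + 0)\{b}\{b}\{a})) :: ··b··> t2
  t2 = 0 + (rec X. b.((0 + X)\{b} + b.(0 + X)) + (0 + 0)\{b}\{b}\{a}) :: ··b··> t1
Partition-refinement fixed point:
  B0 = {s0, s1, s2, t0, t1, t2}
s0 ∈ B0, t0 ∈ B0 → same block

P ~ Q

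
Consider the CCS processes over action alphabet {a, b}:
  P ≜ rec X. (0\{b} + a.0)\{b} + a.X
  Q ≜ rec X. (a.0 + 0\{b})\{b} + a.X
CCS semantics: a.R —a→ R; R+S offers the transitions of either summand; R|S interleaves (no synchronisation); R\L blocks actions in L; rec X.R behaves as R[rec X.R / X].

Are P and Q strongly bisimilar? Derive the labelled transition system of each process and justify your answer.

P ~ Q

P's transition system — 2 states:
  p0 = rec X. (0\{b} + a.0)\{b} + a.X → --a--▸ p0, --a--▸ p1
  p1 = 0\{b} → (no moves)
Q's transition system — 2 states:
  q0 = rec X. (a.0 + 0\{b})\{b} + a.X → --a--▸ q0, --a--▸ q1
  q1 = 0\{b} → (no moves)
Bisimilarity quotient blocks:
  B0 = {p0, q0}
  B1 = {p1, q1}
p0 ∈ B0, q0 ∈ B0 → same block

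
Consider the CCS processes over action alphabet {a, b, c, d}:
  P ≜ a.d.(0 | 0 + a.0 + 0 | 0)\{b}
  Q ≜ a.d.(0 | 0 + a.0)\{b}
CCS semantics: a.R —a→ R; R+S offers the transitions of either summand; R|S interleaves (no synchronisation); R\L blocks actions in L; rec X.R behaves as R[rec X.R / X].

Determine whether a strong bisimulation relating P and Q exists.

YES

LTS(P): 4 reachable states
  m0 = a.d.(0 | 0 + a.0 + 0 | 0)\{b} has moves —a→ m1
  m1 = d.(0 | 0 + a.0 + 0 | 0)\{b} has moves —d→ m2
  m2 = (0 | 0 + a.0 + 0 | 0)\{b} has moves —a→ m3
  m3 = 0\{b} has moves ∅
LTS(Q): 4 reachable states
  n0 = a.d.(0 | 0 + a.0)\{b} has moves —a→ n1
  n1 = d.(0 | 0 + a.0)\{b} has moves —d→ n2
  n2 = (0 | 0 + a.0)\{b} has moves —a→ n3
  n3 = 0\{b} has moves ∅
Bisimilarity quotient blocks:
  B0 = {m0, n0}
  B1 = {m1, n1}
  B2 = {m2, n2}
  B3 = {m3, n3}
m0 ∈ B0, n0 ∈ B0 → same block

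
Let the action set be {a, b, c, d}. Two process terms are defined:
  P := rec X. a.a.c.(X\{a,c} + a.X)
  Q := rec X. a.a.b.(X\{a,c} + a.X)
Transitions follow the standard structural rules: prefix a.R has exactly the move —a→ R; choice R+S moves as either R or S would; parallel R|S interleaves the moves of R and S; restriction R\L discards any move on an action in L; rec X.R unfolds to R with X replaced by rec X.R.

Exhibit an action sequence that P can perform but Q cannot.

P's transition system — 4 states:
  m0 = rec X. a.a.c.(X\{a,c} + a.X) has moves --a--▸ m1
  m1 = a.c.((rec X. a.a.c.(X\{a,c} + a.X))\{a,c} + a.(rec X. a.a.c.(X\{a,c} + a.X))) has moves --a--▸ m2
  m2 = c.((rec X. a.a.c.(X\{a,c} + a.X))\{a,c} + a.(rec X. a.a.c.(X\{a,c} + a.X))) has moves --c--▸ m3
  m3 = (rec X. a.a.c.(X\{a,c} + a.X))\{a,c} + a.(rec X. a.a.c.(X\{a,c} + a.X)) has moves --a--▸ m0
Q's transition system — 4 states:
  n0 = rec X. a.a.b.(X\{a,c} + a.X) has moves --a--▸ n1
  n1 = a.b.((rec X. a.a.b.(X\{a,c} + a.X))\{a,c} + a.(rec X. a.a.b.(X\{a,c} + a.X))) has moves --a--▸ n2
  n2 = b.((rec X. a.a.b.(X\{a,c} + a.X))\{a,c} + a.(rec X. a.a.b.(X\{a,c} + a.X))) has moves --b--▸ n3
  n3 = (rec X. a.a.b.(X\{a,c} + a.X))\{a,c} + a.(rec X. a.a.b.(X\{a,c} + a.X)) has moves --a--▸ n0
Trace ⟨aac⟩ through P, begin at {m0}:
  after a @ step 1: {m1}
  after a @ step 2: {m2}
  after c @ step 3: {m3}
  — P admits the full trace.
Trace ⟨aac⟩ through Q, begin at {n0}:
  after a @ step 1: {n1}
  after a @ step 2: {n2}
  after c @ step 3: ∅ (Q stuck)

aac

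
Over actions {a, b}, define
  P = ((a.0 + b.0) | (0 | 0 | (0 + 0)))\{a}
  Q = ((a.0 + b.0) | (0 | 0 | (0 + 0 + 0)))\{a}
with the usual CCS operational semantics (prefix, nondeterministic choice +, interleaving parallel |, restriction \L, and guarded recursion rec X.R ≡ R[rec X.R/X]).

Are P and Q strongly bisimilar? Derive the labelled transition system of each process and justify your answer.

P's transition system — 2 states:
  u0 = ((a.0 + b.0) | (0 | 0 | (0 + 0)))\{a} ⊢ ··b··> u1
  u1 = (0 | (0 | 0 | (0 + 0)))\{a} ⊢ stopped
Q's transition system — 2 states:
  v0 = ((a.0 + b.0) | (0 | 0 | (0 + 0 + 0)))\{a} ⊢ ··b··> v1
  v1 = (0 | (0 | 0 | (0 + 0 + 0)))\{a} ⊢ stopped
Bisimilarity quotient blocks:
  B0 = {u0, v0}
  B1 = {u1, v1}
u0 ∈ B0, v0 ∈ B0 → same block

bisimilar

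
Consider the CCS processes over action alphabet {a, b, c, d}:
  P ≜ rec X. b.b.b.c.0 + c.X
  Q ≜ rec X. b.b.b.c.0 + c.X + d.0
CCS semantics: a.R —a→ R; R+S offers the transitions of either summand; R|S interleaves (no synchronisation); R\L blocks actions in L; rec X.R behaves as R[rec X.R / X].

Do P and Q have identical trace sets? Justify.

LTS(P): 5 reachable states
  p0 = rec X. b.b.b.c.0 + c.X | -b-> p1, -c-> p0
  p1 = b.b.c.0 | -b-> p2
  p2 = b.c.0 | -b-> p3
  p3 = c.0 | -c-> p4
  p4 = 0 | stopped
LTS(Q): 5 reachable states
  q0 = rec X. b.b.b.c.0 + c.X + d.0 | -b-> q1, -c-> q0, -d-> q2
  q1 = b.b.c.0 | -b-> q3
  q2 = 0 | stopped
  q3 = b.c.0 | -b-> q4
  q4 = c.0 | -c-> q2
Run σ = ⟨d⟩ on Q: start {q0}
  step 1 (d): {q2}
  Q completes σ.
Run σ = ⟨d⟩ on P: start {p0}
  step 1 (d): no successor for P

traces(P) ≠ traces(Q) — witness ⟨d⟩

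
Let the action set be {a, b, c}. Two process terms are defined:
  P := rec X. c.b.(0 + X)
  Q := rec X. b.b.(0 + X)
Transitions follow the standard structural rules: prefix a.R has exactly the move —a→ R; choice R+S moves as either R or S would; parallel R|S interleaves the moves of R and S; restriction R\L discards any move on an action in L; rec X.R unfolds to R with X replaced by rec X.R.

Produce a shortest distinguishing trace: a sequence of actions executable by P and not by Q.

LTS(P): 3 reachable states
  u0 = rec X. c.b.(0 + X) has moves —c→ u1
  u1 = b.(0 + (rec X. c.b.(0 + X))) has moves —b→ u2
  u2 = 0 + (rec X. c.b.(0 + X)) has moves —c→ u1
LTS(Q): 3 reachable states
  v0 = rec X. b.b.(0 + X) has moves —b→ v1
  v1 = b.(0 + (rec X. b.b.(0 + X))) has moves —b→ v2
  v2 = 0 + (rec X. b.b.(0 + X)) has moves —b→ v1
Run σ = ⟨c⟩ on P: start {u0}
  [1] c ⇒ {u1}
  ✓ P
Run σ = ⟨c⟩ on Q: start {v0}
  [1] c ⇒ ∅ (Q stuck)

c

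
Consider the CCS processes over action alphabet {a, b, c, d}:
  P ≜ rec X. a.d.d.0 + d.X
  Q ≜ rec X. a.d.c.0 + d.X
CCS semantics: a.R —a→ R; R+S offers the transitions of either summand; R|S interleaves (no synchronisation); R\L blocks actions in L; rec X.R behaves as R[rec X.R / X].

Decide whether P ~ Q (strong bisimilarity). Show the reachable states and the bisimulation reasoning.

not bisimilar

LTS(P): 4 reachable states
  u0 = rec X. a.d.d.0 + d.X | --a--▸ u1, --d--▸ u0
  u1 = d.d.0 | --d--▸ u2
  u2 = d.0 | --d--▸ u3
  u3 = 0 | stopped
LTS(Q): 4 reachable states
  v0 = rec X. a.d.c.0 + d.X | --a--▸ v1, --d--▸ v0
  v1 = d.c.0 | --d--▸ v2
  v2 = c.0 | --c--▸ v3
  v3 = 0 | stopped
Bisimilarity quotient blocks:
  B0 = {u0}
  B1 = {u1}
  B2 = {u2}
  B3 = {u3, v3}
  B4 = {v0}
  B5 = {v1}
  B6 = {v2}
u0 ∈ B0, v0 ∈ B4 → different blocks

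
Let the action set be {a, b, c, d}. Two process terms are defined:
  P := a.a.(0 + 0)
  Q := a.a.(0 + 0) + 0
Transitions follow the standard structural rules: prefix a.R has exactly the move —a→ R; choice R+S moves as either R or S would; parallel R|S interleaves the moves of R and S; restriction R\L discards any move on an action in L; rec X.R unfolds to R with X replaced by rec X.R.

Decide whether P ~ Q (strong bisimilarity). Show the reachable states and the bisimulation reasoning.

YES

Reachable graph of P (3 states):
  p0 = a.a.(0 + 0) → -a-> p1
  p1 = a.(0 + 0) → -a-> p2
  p2 = 0 + 0 → (no moves)
Reachable graph of Q (3 states):
  q0 = a.a.(0 + 0) + 0 → -a-> q1
  q1 = a.(0 + 0) → -a-> q2
  q2 = 0 + 0 → (no moves)
Partition-refinement fixed point:
  B0 = {p0, q0}
  B1 = {p1, q1}
  B2 = {p2, q2}
p0 ∈ B0, q0 ∈ B0 → same block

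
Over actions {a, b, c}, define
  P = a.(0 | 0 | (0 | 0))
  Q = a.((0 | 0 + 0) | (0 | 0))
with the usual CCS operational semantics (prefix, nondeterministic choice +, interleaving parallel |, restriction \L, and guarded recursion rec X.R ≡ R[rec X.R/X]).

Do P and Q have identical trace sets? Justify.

Reachable graph of P (2 states):
  u0 = a.(0 | 0 | (0 | 0)) :: -a-> u1
  u1 = 0 | 0 | (0 | 0) :: stopped
Reachable graph of Q (2 states):
  v0 = a.((0 | 0 + 0) | (0 | 0)) :: -a-> v1
  v1 = (0 | 0 + 0) | (0 | 0) :: stopped
Bisimilarity quotient blocks:
  B0 = {u0, v0}
  B1 = {u1, v1}
u0 ∈ B0, v0 ∈ B0 → same block
Bisimilar ⇒ trace-equivalent.

trace-equivalent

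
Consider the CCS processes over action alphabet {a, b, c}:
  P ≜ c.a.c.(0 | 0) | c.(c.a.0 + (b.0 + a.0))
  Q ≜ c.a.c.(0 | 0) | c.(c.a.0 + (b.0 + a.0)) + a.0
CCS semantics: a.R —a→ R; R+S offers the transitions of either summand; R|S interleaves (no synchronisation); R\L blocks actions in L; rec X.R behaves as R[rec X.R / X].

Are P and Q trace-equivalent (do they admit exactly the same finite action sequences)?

trace-distinct — witness ⟨a⟩

P's transition system — 16 states:
  m0 = c.a.c.(0 | 0) | c.(c.a.0 + (b.0 + a.0)) | ··c··> m1, ··c··> m2
  m1 = a.c.(0 | 0) | c.(c.a.0 + (b.0 + a.0)) | ··a··> m3, ··c··> m4
  m2 = c.a.c.(0 | 0) | (c.a.0 + (b.0 + a.0)) | ··a··> m5, ··b··> m5, ··c··> m4, ··c··> m6
  m3 = c.(0 | 0) | c.(c.a.0 + (b.0 + a.0)) | ··c··> m7, ··c··> m8
  m4 = a.c.(0 | 0) | (c.a.0 + (b.0 + a.0)) | ··a··> m8, ··a··> m9, ··b··> m9, ··c··> m10
  m5 = c.a.c.(0 | 0) | 0 | ··c··> m9
  m6 = c.a.c.(0 | 0) | a.0 | ··a··> m5, ··c··> m10
  m7 = 0 | 0 | c.(c.a.0 + (b.0 + a.0)) | ··c··> m11
  m8 = c.(0 | 0) | (c.a.0 + (b.0 + a.0)) | ··a··> m12, ··b··> m12, ··c··> m11, ··c··> m13
  m9 = a.c.(0 | 0) | 0 | ··a··> m12
  m10 = a.c.(0 | 0) | a.0 | ··a··> m13, ··a··> m9
  m11 = 0 | 0 | (c.a.0 + (b.0 + a.0)) | ··a··> m14, ··b··> m14, ··c··> m15
  m12 = c.(0 | 0) | 0 | ··c··> m14
  m13 = c.(0 | 0) | a.0 | ··a··> m12, ··c··> m15
  m14 = 0 | 0 | 0 | (no moves)
  m15 = 0 | 0 | a.0 | ··a··> m14
Q's transition system — 17 states:
  n0 = c.a.c.(0 | 0) | c.(c.a.0 + (b.0 + a.0)) + a.0 | ··a··> n1, ··c··> n2, ··c··> n3
  n1 = 0 | (no moves)
  n2 = a.c.(0 | 0) | c.(c.a.0 + (b.0 + a.0)) | ··a··> n4, ··c··> n5
  n3 = c.a.c.(0 | 0) | (c.a.0 + (b.0 + a.0)) | ··a··> n6, ··b··> n6, ··c··> n5, ··c··> n7
  n4 = c.(0 | 0) | c.(c.a.0 + (b.0 + a.0)) | ··c··> n8, ··c··> n9
  n5 = a.c.(0 | 0) | (c.a.0 + (b.0 + a.0)) | ··a··> n10, ··a··> n9, ··b··> n10, ··c··> n11
  n6 = c.a.c.(0 | 0) | 0 | ··c··> n10
  n7 = c.a.c.(0 | 0) | a.0 | ··a··> n6, ··c··> n11
  n8 = 0 | 0 | c.(c.a.0 + (b.0 + a.0)) | ··c··> n12
  n9 = c.(0 | 0) | (c.a.0 + (b.0 + a.0)) | ··a··> n13, ··b··> n13, ··c··> n12, ··c··> n14
  n10 = a.c.(0 | 0) | 0 | ··a··> n13
  n11 = a.c.(0 | 0) | a.0 | ··a··> n10, ··a··> n14
  n12 = 0 | 0 | (c.a.0 + (b.0 + a.0)) | ··a··> n15, ··b··> n15, ··c··> n16
  n13 = c.(0 | 0) | 0 | ··c··> n15
  n14 = c.(0 | 0) | a.0 | ··a··> n13, ··c··> n16
  n15 = 0 | 0 | 0 | (no moves)
  n16 = 0 | 0 | a.0 | ··a··> n15
Executing a from Q (initial set {n0}):
  after a @ step 1: {n1}
  — Q admits the full trace.
Executing a from P (initial set {m0}):
  after a @ step 1: ∅ (P stuck)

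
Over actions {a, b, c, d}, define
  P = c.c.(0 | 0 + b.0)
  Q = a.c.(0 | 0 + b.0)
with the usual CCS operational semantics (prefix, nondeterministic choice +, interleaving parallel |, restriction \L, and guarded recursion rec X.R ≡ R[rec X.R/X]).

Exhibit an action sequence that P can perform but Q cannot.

c

P's transition system — 4 states:
  p0 = c.c.(0 | 0 + b.0) → ··c··> p1
  p1 = c.(0 | 0 + b.0) → ··c··> p2
  p2 = 0 | 0 + b.0 → ··b··> p3
  p3 = 0 → ·
Q's transition system — 4 states:
  q0 = a.c.(0 | 0 + b.0) → ··a··> q1
  q1 = c.(0 | 0 + b.0) → ··c··> q2
  q2 = 0 | 0 + b.0 → ··b··> q3
  q3 = 0 → ·
Run σ = ⟨c⟩ on P: start {p0}
  step 1 (c): {p1}
  ✓ P
Run σ = ⟨c⟩ on Q: start {q0}
  step 1 (c): ∅  — Q cannot continue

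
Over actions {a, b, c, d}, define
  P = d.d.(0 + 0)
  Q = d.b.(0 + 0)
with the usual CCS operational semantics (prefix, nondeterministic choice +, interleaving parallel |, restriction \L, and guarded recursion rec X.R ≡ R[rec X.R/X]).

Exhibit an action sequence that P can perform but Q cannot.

dd

LTS(P): 3 reachable states
  m0 = d.d.(0 + 0) has moves —d→ m1
  m1 = d.(0 + 0) has moves —d→ m2
  m2 = 0 + 0 has moves ·
LTS(Q): 3 reachable states
  n0 = d.b.(0 + 0) has moves —d→ n1
  n1 = b.(0 + 0) has moves —b→ n2
  n2 = 0 + 0 has moves ·
Executing dd from P (initial set {m0}):
  after d @ step 1: {m1}
  after d @ step 2: {m2}
  ✓ P
Executing dd from Q (initial set {n0}):
  after d @ step 1: {n1}
  after d @ step 2: ∅  — Q cannot continue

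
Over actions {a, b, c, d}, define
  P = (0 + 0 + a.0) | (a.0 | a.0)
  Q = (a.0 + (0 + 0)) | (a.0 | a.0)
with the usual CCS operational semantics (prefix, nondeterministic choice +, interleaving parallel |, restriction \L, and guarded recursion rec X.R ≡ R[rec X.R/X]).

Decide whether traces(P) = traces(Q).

trace-equivalent

Reachable graph of P (8 states):
  p0 = (0 + 0 + a.0) | (a.0 | a.0) :: --a--▸ p1, --a--▸ p2, --a--▸ p3
  p1 = (0 + 0 + a.0) | (0 | a.0) :: --a--▸ p4, --a--▸ p5
  p2 = (0 + 0 + a.0) | (a.0 | 0) :: --a--▸ p4, --a--▸ p6
  p3 = 0 | (a.0 | a.0) :: --a--▸ p5, --a--▸ p6
  p4 = (0 + 0 + a.0) | (0 | 0) :: --a--▸ p7
  p5 = 0 | (0 | a.0) :: --a--▸ p7
  p6 = 0 | (a.0 | 0) :: --a--▸ p7
  p7 = 0 | (0 | 0) :: stopped
Reachable graph of Q (8 states):
  q0 = (a.0 + (0 + 0)) | (a.0 | a.0) :: --a--▸ q1, --a--▸ q2, --a--▸ q3
  q1 = (a.0 + (0 + 0)) | (0 | a.0) :: --a--▸ q4, --a--▸ q5
  q2 = (a.0 + (0 + 0)) | (a.0 | 0) :: --a--▸ q4, --a--▸ q6
  q3 = 0 | (a.0 | a.0) :: --a--▸ q5, --a--▸ q6
  q4 = (a.0 + (0 + 0)) | (0 | 0) :: --a--▸ q7
  q5 = 0 | (0 | a.0) :: --a--▸ q7
  q6 = 0 | (a.0 | 0) :: --a--▸ q7
  q7 = 0 | (0 | 0) :: stopped
Coarsest stable partition (strong bisimilarity classes):
  B0 = {p0, q0}
  B1 = {p1, p2, p3, q1, q2, q3}
  B2 = {p4, p5, p6, q4, q5, q6}
  B3 = {p7, q7}
p0 ∈ B0, q0 ∈ B0 → same block
Bisimilar ⇒ trace-equivalent.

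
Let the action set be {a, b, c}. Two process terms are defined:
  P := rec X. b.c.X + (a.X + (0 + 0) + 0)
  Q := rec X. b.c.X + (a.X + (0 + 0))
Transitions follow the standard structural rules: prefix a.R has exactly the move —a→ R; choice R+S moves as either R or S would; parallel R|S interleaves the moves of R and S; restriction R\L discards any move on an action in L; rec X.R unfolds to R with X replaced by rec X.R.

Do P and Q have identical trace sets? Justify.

P's transition system — 2 states:
  m0 = rec X. b.c.X + (a.X + (0 + 0) + 0) :: —a→ m0, —b→ m1
  m1 = c.(rec X. b.c.X + (a.X + (0 + 0) + 0)) :: —c→ m0
Q's transition system — 2 states:
  n0 = rec X. b.c.X + (a.X + (0 + 0)) :: —a→ n0, —b→ n1
  n1 = c.(rec X. b.c.X + (a.X + (0 + 0))) :: —c→ n0
Partition-refinement fixed point:
  B0 = {m0, n0}
  B1 = {m1, n1}
m0 ∈ B0, n0 ∈ B0 → same block
Bisimilar ⇒ trace-equivalent.

YES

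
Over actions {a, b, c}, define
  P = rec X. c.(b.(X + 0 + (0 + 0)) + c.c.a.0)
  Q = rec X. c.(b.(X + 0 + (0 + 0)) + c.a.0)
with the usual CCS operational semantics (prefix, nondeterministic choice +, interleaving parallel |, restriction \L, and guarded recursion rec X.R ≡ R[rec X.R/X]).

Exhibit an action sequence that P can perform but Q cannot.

LTS(P): 6 reachable states
  s0 = rec X. c.(b.(X + 0 + (0 + 0)) + c.c.a.0) → ··c··> s1
  s1 = b.((rec X. c.(b.(X + 0 + (0 + 0)) + c.c.a.0)) + 0 + (0 + 0)) + c.c.a.0 → ··b··> s2, ··c··> s3
  s2 = (rec X. c.(b.(X + 0 + (0 + 0)) + c.c.a.0)) + 0 + (0 + 0) → ··c··> s1
  s3 = c.a.0 → ··c··> s4
  s4 = a.0 → ··a··> s5
  s5 = 0 → ∅
LTS(Q): 5 reachable states
  t0 = rec X. c.(b.(X + 0 + (0 + 0)) + c.a.0) → ··c··> t1
  t1 = b.((rec X. c.(b.(X + 0 + (0 + 0)) + c.a.0)) + 0 + (0 + 0)) + c.a.0 → ··b··> t2, ··c··> t3
  t2 = (rec X. c.(b.(X + 0 + (0 + 0)) + c.a.0)) + 0 + (0 + 0) → ··c··> t1
  t3 = a.0 → ··a··> t4
  t4 = 0 → ∅
Executing ccc from P (initial set {s0}):
  [1] c ⇒ {s1}
  [2] c ⇒ {s3}
  [3] c ⇒ {s4}
  — P admits the full trace.
Executing ccc from Q (initial set {t0}):
  [1] c ⇒ {t1}
  [2] c ⇒ {t3}
  [3] c ⇒ no successor for Q

ccc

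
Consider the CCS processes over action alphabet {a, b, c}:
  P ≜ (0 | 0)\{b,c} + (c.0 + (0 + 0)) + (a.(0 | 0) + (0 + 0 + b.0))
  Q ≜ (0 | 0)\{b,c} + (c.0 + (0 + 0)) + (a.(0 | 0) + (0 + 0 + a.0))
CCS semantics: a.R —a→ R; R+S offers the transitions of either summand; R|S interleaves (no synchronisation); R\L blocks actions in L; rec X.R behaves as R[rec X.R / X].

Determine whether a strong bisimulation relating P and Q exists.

LTS(P): 3 reachable states
  p0 = (0 | 0)\{b,c} + (c.0 + (0 + 0)) + (a.(0 | 0) + (0 + 0 + b.0)) :: --a--▸ p1, --b--▸ p2, --c--▸ p2
  p1 = 0 | 0 :: deadlocked
  p2 = 0 :: deadlocked
LTS(Q): 3 reachable states
  q0 = (0 | 0)\{b,c} + (c.0 + (0 + 0)) + (a.(0 | 0) + (0 + 0 + a.0)) :: --a--▸ q1, --a--▸ q2, --c--▸ q1
  q1 = 0 :: deadlocked
  q2 = 0 | 0 :: deadlocked
Partition-refinement fixed point:
  B0 = {p0}
  B1 = {p1, p2, q1, q2}
  B2 = {q0}
p0 ∈ B0, q0 ∈ B2 → different blocks

P ≁ Q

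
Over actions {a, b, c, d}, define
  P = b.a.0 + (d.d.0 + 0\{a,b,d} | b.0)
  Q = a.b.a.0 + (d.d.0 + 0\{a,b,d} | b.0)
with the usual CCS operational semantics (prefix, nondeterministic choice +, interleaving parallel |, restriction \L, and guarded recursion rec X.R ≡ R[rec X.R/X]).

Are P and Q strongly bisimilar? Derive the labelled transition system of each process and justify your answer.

LTS(P): 5 reachable states
  p0 = b.a.0 + (d.d.0 + 0\{a,b,d} | b.0) ⊢ --b--▸ p1, --b--▸ p2, --d--▸ p3
  p1 = 0\{a,b,d} | 0 ⊢ (no moves)
  p2 = a.0 ⊢ --a--▸ p4
  p3 = d.0 ⊢ --d--▸ p4
  p4 = 0 ⊢ (no moves)
LTS(Q): 6 reachable states
  q0 = a.b.a.0 + (d.d.0 + 0\{a,b,d} | b.0) ⊢ --a--▸ q1, --b--▸ q2, --d--▸ q3
  q1 = b.a.0 ⊢ --b--▸ q4
  q2 = 0\{a,b,d} | 0 ⊢ (no moves)
  q3 = d.0 ⊢ --d--▸ q5
  q4 = a.0 ⊢ --a--▸ q5
  q5 = 0 ⊢ (no moves)
Bisimilarity quotient blocks:
  B0 = {p0}
  B1 = {p1, p4, q2, q5}
  B2 = {p2, q4}
  B3 = {p3, q3}
  B4 = {q0}
  B5 = {q1}
p0 ∈ B0, q0 ∈ B4 → different blocks

not bisimilar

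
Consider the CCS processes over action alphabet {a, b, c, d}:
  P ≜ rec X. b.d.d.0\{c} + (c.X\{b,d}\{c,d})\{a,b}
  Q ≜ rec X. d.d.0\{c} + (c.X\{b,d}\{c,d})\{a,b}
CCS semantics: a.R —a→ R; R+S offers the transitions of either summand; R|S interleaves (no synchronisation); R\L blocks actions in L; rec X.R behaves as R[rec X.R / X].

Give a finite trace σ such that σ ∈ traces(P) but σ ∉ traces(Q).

b

LTS(P): 5 reachable states
  u0 = rec X. b.d.d.0\{c} + (c.X\{b,d}\{c,d})\{a,b} → =b=> u1, =c=> u2
  u1 = d.d.0\{c} → =d=> u3
  u2 = (rec X. b.d.d.0\{c} + (c.X\{b,d}\{c,d})\{a,b})\{b,d}\{c,d}\{a,b} → deadlocked
  u3 = d.0\{c} → =d=> u4
  u4 = 0\{c} → deadlocked
LTS(Q): 4 reachable states
  v0 = rec X. d.d.0\{c} + (c.X\{b,d}\{c,d})\{a,b} → =c=> v1, =d=> v2
  v1 = (rec X. d.d.0\{c} + (c.X\{b,d}\{c,d})\{a,b})\{b,d}\{c,d}\{a,b} → deadlocked
  v2 = d.0\{c} → =d=> v3
  v3 = 0\{c} → deadlocked
Trace ⟨b⟩ through P, begin at {u0}:
  after b @ step 1: {u1}
  — P admits the full trace.
Trace ⟨b⟩ through Q, begin at {v0}:
  after b @ step 1: ∅ (Q stuck)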